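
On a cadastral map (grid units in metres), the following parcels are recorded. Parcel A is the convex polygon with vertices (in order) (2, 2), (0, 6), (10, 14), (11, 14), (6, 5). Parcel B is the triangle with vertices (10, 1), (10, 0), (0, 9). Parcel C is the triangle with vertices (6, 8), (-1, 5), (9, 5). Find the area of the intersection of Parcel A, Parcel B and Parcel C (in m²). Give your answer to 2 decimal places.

The intersection is the polygon with vertices (5,5), (4.444,5), (2.688,6.581), (2.907,6.674).
By the shoelace formula its area is 0.72.

0.72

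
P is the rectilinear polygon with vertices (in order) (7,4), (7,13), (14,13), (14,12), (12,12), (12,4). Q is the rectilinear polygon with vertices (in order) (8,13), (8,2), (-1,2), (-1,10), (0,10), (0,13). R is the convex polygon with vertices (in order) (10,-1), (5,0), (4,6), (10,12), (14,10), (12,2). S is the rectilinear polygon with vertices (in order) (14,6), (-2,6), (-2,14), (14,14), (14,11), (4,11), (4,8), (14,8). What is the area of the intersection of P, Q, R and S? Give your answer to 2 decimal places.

The intersection is the polygon with vertices (7,8), (8,8), (8,6), (7,6).
By the shoelace formula its area is 2.00.

2.00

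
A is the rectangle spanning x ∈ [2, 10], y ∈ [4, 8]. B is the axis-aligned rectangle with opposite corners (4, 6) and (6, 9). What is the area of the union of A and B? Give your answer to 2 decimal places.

34.00

By inclusion–exclusion:
Individual areas: |A| = 32, |B| = 6.
|A∩B|: x∈[4,6], y∈[6,8] → 2·2 = 4.
|A ∪ B| = 38 − 4 = 34.00.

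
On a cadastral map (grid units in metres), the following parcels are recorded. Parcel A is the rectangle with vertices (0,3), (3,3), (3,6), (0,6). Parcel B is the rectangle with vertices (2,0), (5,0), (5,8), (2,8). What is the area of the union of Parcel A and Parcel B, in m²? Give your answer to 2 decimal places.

By inclusion–exclusion:
Individual areas: |Parcel A| = 9, |Parcel B| = 24.
|Parcel A∩Parcel B|: x∈[2,3], y∈[3,6] → 1·3 = 3.
|Parcel A ∪ Parcel B| = 33 − 3 = 30.00.

30.00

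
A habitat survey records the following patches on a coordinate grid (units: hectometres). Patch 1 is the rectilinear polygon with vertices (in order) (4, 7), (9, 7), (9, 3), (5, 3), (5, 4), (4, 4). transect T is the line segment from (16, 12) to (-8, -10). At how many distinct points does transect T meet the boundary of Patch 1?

The segment meets the boundary at (6.182,3), (9,5.583).

2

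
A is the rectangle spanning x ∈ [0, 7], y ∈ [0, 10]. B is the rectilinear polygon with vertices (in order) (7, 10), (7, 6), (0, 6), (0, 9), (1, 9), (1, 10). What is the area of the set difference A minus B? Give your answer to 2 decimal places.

|A| = 70, |A∩B| = 27.
|A ∖ B| = |A| − |A∩B| = 70 − 27 = 43.00.

43.00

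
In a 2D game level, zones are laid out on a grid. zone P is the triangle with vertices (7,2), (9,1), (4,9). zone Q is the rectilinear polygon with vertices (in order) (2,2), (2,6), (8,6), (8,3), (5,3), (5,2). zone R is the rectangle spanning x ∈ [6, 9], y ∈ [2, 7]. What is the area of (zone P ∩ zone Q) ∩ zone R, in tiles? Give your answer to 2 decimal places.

2.07

The region (zone P ∩ zone Q) ∩ zone R is the polygon with vertices (6.571,3), (6,4.333), (6,5.8), (7.75,3).
By the shoelace formula its area is 2.07.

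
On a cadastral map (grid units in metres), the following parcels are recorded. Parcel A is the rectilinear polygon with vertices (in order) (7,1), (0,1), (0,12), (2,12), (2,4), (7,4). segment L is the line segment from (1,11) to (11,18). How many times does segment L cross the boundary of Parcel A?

The segment meets the boundary at (2,11.7).

1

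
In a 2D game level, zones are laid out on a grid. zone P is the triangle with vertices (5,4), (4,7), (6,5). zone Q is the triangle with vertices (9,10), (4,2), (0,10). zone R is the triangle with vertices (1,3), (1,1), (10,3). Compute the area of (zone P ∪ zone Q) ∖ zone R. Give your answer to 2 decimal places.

|zone P ∪ zone Q| = 36.0256.
|(zone P ∪ zone Q) ∩ zone R| = 0.5625.
|(zone P ∪ zone Q) ∖ zone R| = 36.0256 − 0.5625 = 35.46.

35.46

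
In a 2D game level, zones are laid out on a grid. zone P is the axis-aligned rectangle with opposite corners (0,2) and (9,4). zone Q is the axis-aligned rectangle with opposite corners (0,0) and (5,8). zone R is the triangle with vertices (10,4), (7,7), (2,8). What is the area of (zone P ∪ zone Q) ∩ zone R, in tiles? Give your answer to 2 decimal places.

1.35

The region (zone P ∪ zone Q) ∩ zone R is the polygon with vertices (5,6.5), (2,8), (5,7.4).
By the shoelace formula its area is 1.35.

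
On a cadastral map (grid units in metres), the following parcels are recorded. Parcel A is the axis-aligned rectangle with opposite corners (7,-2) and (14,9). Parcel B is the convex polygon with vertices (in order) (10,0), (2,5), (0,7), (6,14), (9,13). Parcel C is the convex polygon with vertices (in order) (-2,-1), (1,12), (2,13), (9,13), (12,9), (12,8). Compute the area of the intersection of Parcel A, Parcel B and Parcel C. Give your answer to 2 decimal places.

8.29

The intersection is the polygon with vertices (9.308,9), (9.508,6.398), (7,4.786), (7,9).
By the shoelace formula its area is 8.29.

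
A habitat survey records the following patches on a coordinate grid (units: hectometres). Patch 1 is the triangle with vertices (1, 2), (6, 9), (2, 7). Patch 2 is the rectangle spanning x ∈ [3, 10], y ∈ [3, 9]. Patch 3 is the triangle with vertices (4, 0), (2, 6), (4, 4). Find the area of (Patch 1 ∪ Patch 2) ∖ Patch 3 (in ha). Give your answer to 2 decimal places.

|Patch 1 ∪ Patch 2| = 46.95.
|(Patch 1 ∪ Patch 2) ∩ Patch 3| = 2.1318.
|(Patch 1 ∪ Patch 2) ∖ Patch 3| = 46.95 − 2.1318 = 44.82.

44.82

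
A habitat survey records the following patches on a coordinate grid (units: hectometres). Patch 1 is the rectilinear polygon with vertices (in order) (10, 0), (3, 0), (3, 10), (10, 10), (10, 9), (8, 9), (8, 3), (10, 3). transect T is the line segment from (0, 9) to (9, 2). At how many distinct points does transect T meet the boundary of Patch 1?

The segment meets the boundary at (3,6.667).

1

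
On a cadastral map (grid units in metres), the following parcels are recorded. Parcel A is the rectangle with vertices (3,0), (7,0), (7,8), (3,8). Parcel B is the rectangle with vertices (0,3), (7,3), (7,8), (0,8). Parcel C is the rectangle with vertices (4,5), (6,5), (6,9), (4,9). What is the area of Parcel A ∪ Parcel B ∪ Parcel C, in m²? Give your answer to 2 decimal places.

By inclusion–exclusion:
Individual areas: |Parcel A| = 32, |Parcel B| = 35, |Parcel C| = 8.
|Parcel A∩Parcel B|: x∈[3,7], y∈[3,8] → 4·5 = 20.
|Parcel A∩Parcel C|: x∈[4,6], y∈[5,8] → 2·3 = 6.
|Parcel B∩Parcel C|: x∈[4,6], y∈[5,8] → 2·3 = 6.
|Parcel A∩Parcel B∩Parcel C| = 6.
|Parcel A ∪ Parcel B ∪ Parcel C| = 75 − 32 + 6 = 49.00.

49.00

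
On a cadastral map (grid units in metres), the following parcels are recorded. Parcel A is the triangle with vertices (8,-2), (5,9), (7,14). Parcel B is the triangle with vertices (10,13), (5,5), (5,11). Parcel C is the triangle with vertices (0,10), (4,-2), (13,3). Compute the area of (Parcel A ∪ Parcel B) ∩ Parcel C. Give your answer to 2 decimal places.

8.17

The region (Parcel A ∪ Parcel B) ∩ Parcel C is the polygon with vertices (5,5), (5,7.308), (7.503,5.96), (7.866,0.148), (7.474,-0.07), (5.76,6.215).
By the shoelace formula its area is 8.17.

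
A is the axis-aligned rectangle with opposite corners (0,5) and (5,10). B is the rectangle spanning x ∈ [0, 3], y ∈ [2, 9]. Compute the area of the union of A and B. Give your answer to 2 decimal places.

34.00

By inclusion–exclusion:
Individual areas: |A| = 25, |B| = 21.
|A∩B|: x∈[0,3], y∈[5,9] → 3·4 = 12.
|A ∪ B| = 46 − 12 = 34.00.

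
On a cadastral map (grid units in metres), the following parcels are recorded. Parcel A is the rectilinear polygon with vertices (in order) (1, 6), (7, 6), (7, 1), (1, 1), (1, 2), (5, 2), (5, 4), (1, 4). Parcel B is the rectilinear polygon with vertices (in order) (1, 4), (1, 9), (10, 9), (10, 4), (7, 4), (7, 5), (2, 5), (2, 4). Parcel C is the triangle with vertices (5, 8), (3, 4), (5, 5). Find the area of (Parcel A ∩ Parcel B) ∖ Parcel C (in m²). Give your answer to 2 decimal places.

|Parcel A ∩ Parcel B| = 7.
|(Parcel A ∩ Parcel B) ∩ Parcel C| = 1.25.
|(Parcel A ∩ Parcel B) ∖ Parcel C| = 7 − 1.25 = 5.75.

5.75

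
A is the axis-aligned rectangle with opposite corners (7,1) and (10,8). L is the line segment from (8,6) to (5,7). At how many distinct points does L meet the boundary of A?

1

The segment meets the boundary at (7,6.333).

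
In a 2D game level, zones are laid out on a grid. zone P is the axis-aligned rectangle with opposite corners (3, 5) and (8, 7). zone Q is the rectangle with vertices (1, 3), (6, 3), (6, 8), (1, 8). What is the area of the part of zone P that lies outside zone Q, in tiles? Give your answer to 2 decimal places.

|zone P∩zone Q|: x∈[3,6], y∈[5,7] → 3·2 = 6.
|zone P| = 10.
|zone P ∖ zone Q| = |zone P| − |zone P∩zone Q| = 10 − 6 = 4.00.

4.00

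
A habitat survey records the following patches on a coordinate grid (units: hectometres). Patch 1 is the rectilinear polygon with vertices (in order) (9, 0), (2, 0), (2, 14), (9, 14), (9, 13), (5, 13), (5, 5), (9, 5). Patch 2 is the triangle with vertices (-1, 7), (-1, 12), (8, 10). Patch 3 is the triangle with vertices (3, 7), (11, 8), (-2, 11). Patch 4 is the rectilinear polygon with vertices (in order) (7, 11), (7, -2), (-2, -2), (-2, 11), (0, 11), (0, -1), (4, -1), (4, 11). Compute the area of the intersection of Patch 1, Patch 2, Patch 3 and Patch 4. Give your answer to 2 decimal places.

The intersection is the polygon with vertices (4,8.667), (4,9.615), (5,9.385), (5,9).
By the shoelace formula its area is 0.67.

0.67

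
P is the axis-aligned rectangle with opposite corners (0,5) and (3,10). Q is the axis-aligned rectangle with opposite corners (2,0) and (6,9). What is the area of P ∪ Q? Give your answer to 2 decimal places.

47.00

By inclusion–exclusion:
Individual areas: |P| = 15, |Q| = 36.
|P∩Q|: x∈[2,3], y∈[5,9] → 1·4 = 4.
|P ∪ Q| = 51 − 4 = 47.00.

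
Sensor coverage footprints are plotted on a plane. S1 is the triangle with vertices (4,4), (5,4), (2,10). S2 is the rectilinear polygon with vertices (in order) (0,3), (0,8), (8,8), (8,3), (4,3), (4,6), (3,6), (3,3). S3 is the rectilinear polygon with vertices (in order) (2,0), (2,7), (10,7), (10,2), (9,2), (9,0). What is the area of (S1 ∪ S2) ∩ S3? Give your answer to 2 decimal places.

21.67

|S1 ∪ S2| = 38.
|(S1 ∪ S2) ∩ S3| = 21.67.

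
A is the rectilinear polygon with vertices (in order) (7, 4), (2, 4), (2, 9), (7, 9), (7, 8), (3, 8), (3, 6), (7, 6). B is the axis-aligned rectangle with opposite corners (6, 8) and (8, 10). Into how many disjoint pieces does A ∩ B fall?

A ∩ B is a single connected region.

1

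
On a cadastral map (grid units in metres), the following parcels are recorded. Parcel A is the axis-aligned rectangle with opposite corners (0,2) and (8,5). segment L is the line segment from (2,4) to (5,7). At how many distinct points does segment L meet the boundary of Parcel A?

The segment meets the boundary at (3,5).

1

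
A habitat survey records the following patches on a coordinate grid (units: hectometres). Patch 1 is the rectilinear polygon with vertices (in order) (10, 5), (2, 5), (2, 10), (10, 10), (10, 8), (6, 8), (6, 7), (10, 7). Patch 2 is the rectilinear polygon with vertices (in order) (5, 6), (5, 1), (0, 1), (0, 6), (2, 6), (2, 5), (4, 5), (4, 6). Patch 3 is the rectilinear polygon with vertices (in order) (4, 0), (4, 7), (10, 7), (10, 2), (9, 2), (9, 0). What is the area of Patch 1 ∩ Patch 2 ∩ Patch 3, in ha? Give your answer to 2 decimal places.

The intersection is the polygon with vertices (4,6), (5,6), (5,5), (4,5).
By the shoelace formula its area is 1.00.

1.00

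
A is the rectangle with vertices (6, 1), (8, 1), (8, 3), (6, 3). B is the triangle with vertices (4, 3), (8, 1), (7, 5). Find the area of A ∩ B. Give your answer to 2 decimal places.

2.50

The intersection is the polygon with vertices (6,3), (7.5,3), (8,1), (6,2).
By the shoelace formula its area is 2.50.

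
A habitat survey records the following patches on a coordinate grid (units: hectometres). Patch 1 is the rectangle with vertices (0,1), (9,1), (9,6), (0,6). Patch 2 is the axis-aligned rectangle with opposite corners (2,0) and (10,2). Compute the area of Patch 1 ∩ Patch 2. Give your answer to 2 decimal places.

|Patch 1∩Patch 2|: x∈[2,9], y∈[1,2] → 7·1 = 7.

7.00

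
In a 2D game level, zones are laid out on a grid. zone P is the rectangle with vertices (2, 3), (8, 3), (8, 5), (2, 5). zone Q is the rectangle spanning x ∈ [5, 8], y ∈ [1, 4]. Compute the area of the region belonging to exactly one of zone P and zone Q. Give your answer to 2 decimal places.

|zone P∩zone Q|: x∈[5,8], y∈[3,4] → 3·1 = 3.
|zone P △ zone Q| = |zone P| + |zone Q| − 2·|zone P∩zone Q| = 12 + 9 − 6 = 15.00.

15.00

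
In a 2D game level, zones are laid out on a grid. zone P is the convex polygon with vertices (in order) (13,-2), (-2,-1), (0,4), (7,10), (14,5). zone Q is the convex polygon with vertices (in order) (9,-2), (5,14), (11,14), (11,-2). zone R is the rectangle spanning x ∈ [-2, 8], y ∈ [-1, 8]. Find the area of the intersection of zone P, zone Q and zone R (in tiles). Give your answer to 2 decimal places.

4.50

The intersection is the polygon with vertices (6.5,8), (8,8), (8,2).
By the shoelace formula its area is 4.50.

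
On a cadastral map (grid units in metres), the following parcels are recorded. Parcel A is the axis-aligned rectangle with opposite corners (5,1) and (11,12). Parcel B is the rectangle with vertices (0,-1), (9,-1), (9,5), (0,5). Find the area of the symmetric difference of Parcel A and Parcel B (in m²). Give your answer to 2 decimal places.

88.00

|Parcel A∩Parcel B|: x∈[5,9], y∈[1,5] → 4·4 = 16.
|Parcel A △ Parcel B| = |Parcel A| + |Parcel B| − 2·|Parcel A∩Parcel B| = 66 + 54 − 32 = 88.00.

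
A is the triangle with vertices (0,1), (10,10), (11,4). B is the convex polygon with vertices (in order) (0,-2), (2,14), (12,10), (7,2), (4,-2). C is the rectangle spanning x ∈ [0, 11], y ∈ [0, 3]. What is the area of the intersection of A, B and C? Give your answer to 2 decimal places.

The intersection is the polygon with vertices (0.388,1.106), (0.422,1.38), (2.222,3), (7.333,3).
By the shoelace formula its area is 5.06.

5.06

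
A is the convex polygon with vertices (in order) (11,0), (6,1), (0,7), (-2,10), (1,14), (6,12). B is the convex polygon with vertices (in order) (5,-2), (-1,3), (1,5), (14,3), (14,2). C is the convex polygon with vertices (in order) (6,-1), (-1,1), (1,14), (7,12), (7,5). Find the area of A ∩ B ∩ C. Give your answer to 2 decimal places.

8.07

The intersection is the polygon with vertices (2.182,4.818), (6.85,4.1), (6.323,0.935), (6,1).
By the shoelace formula its area is 8.07.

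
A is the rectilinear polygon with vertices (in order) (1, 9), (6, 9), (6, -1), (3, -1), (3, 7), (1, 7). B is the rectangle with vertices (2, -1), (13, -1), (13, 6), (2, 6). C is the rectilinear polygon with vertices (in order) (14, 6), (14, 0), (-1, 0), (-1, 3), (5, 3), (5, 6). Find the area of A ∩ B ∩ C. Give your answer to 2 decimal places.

12.00

The intersection is the polygon with vertices (3,3), (5,3), (5,6), (6,6), (6,0), (3,0).
By the shoelace formula its area is 12.00.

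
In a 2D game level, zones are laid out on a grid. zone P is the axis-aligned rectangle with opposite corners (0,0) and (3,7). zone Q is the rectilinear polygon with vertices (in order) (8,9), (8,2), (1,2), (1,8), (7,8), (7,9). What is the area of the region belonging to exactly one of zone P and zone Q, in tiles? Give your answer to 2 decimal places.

44.00

|zone P| = 21, |zone Q| = 43, |zone P∩zone Q| = 10.
|zone P △ zone Q| = |zone P| + |zone Q| − 2·|zone P∩zone Q| = 21 + 43 − 20 = 44.00.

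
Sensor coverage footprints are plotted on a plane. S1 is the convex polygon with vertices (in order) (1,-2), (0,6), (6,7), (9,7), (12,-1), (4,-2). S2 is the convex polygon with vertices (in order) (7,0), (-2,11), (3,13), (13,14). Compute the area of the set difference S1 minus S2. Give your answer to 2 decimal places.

56.72

|S1| = 85, |S1∩S2| = 28.2844.
|S1 ∖ S2| = |S1| − |S1∩S2| = 85 − 28.2844 = 56.72.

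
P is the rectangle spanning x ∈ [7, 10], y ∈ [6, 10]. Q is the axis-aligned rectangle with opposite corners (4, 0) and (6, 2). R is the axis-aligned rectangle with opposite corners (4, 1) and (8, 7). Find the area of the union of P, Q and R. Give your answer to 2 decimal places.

By inclusion–exclusion:
Individual areas: |P| = 12, |Q| = 4, |R| = 24.
|P∩Q| = 0 (no overlap).
|P∩R|: x∈[7,8], y∈[6,7] → 1·1 = 1.
|Q∩R|: x∈[4,6], y∈[1,2] → 2·1 = 2.
|P∩Q∩R| = 0.
|P ∪ Q ∪ R| = 40 − 3 + 0 = 37.00.

37.00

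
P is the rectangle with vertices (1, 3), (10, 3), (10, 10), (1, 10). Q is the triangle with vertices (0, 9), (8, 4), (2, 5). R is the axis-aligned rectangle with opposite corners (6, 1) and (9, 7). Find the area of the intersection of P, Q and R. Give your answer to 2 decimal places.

0.92

The intersection is the polygon with vertices (8,4), (6,4.333), (6,5.25).
By the shoelace formula its area is 0.92.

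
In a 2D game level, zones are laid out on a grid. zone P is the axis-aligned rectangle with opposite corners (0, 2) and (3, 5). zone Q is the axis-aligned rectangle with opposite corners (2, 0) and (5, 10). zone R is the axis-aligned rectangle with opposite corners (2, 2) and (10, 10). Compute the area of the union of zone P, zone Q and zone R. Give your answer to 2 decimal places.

By inclusion–exclusion:
Individual areas: |zone P| = 9, |zone Q| = 30, |zone R| = 64.
|zone P∩zone Q|: x∈[2,3], y∈[2,5] → 1·3 = 3.
|zone P∩zone R|: x∈[2,3], y∈[2,5] → 1·3 = 3.
|zone Q∩zone R|: x∈[2,5], y∈[2,10] → 3·8 = 24.
|zone P∩zone Q∩zone R| = 3.
|zone P ∪ zone Q ∪ zone R| = 103 − 30 + 3 = 76.00.

76.00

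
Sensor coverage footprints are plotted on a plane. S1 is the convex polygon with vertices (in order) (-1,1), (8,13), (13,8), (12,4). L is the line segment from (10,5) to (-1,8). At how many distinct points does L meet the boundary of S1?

The segment meets the boundary at (3.358,6.811).

1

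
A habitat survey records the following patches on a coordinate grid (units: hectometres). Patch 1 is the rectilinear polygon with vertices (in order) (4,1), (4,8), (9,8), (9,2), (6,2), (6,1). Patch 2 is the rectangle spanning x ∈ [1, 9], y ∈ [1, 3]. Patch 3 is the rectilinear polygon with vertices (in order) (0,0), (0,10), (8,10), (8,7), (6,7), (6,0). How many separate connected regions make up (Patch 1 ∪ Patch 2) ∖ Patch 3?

1

(Patch 1 ∪ Patch 2) ∖ Patch 3 is a single connected region.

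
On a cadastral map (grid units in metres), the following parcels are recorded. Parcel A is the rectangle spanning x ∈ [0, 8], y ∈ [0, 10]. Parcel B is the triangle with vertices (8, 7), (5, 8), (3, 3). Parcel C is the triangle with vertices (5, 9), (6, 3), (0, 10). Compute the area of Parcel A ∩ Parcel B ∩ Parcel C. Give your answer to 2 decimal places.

The intersection is the polygon with vertices (5,8), (5.176,7.941), (5.647,5.118), (4.78,4.424), (3.954,5.386).
By the shoelace formula its area is 3.29.

3.29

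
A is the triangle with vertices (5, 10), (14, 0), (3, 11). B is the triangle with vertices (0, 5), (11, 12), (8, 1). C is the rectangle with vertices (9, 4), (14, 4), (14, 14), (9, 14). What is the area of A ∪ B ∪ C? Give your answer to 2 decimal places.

96.48

By inclusion–exclusion:
Individual areas: |A| = 5.5, |B| = 50, |C| = 50.
|A∩B| = 2.4406.
|A∩C| = 0.5889.
|B∩C| = 6.0606.
|A∩B∩C| = 0.0708.
|A ∪ B ∪ C| = 105.5 − 9.0901 + 0.0708 = 96.48.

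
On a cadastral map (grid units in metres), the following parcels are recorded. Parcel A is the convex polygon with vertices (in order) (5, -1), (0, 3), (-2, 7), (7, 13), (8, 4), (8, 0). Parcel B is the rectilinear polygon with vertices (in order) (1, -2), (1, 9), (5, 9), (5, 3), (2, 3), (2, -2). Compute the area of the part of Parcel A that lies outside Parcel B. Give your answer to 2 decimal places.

|Parcel A| = 85, |Parcel A∩Parcel B| = 25.2.
|Parcel A ∖ Parcel B| = |Parcel A| − |Parcel A∩Parcel B| = 85 − 25.2 = 59.80.

59.80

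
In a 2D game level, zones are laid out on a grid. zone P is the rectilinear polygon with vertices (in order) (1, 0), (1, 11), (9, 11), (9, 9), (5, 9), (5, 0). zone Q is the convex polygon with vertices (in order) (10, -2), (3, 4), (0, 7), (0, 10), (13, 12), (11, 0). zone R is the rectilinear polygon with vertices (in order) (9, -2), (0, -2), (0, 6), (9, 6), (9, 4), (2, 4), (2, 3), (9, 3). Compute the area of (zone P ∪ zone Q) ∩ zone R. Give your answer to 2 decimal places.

|zone P ∪ zone Q| = 127.1126.
|(zone P ∪ zone Q) ∩ zone R| = 38.71.

38.71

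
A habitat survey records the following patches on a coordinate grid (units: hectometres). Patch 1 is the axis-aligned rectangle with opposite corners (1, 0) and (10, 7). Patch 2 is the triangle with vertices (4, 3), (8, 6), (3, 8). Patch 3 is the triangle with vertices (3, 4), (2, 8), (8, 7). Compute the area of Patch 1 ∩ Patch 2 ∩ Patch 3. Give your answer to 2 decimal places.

5.42

The intersection is the polygon with vertices (7,6.4), (3.714,4.429), (3.2,7), (5.5,7).
By the shoelace formula its area is 5.42.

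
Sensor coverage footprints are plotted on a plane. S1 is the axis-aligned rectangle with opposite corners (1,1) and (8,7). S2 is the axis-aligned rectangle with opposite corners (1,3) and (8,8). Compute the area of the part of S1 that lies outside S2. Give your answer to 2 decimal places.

|S1∩S2|: x∈[1,8], y∈[3,7] → 7·4 = 28.
|S1| = 42.
|S1 ∖ S2| = |S1| − |S1∩S2| = 42 − 28 = 14.00.

14.00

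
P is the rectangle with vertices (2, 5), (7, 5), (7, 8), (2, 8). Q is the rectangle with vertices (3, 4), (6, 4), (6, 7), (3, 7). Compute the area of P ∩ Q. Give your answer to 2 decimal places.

6.00

|P∩Q|: x∈[3,6], y∈[5,7] → 3·2 = 6.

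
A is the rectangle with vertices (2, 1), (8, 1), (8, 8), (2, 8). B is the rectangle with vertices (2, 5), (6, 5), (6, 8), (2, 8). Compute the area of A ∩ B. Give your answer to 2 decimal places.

|A∩B|: x∈[2,6], y∈[5,8] → 4·3 = 12.

12.00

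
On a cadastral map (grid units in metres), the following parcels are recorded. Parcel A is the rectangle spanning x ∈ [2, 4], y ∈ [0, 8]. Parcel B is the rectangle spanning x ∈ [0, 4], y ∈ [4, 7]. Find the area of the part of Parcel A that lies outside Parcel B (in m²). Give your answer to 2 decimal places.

10.00

|Parcel A∩Parcel B|: x∈[2,4], y∈[4,7] → 2·3 = 6.
|Parcel A| = 16.
|Parcel A ∖ Parcel B| = |Parcel A| − |Parcel A∩Parcel B| = 16 − 6 = 10.00.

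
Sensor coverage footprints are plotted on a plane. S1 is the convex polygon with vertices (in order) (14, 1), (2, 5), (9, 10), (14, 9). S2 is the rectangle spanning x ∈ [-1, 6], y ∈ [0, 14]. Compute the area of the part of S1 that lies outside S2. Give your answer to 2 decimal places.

|S1| = 64, |S1∩S2| = 8.381.
|S1 ∖ S2| = |S1| − |S1∩S2| = 64 − 8.381 = 55.62.

55.62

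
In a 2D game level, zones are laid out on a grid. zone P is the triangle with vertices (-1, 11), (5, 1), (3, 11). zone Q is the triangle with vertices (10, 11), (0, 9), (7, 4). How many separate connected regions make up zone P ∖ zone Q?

zone P ∖ zone Q splits into 2 disjoint pieces (area 6.092, area 8.0083).

2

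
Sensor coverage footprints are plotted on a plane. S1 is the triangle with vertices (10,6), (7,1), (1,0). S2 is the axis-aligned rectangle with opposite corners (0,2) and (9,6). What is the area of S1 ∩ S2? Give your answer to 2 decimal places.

6.70

The intersection is the polygon with vertices (7.6,2), (4,2), (9,5.333), (9,4.333).
By the shoelace formula its area is 6.70.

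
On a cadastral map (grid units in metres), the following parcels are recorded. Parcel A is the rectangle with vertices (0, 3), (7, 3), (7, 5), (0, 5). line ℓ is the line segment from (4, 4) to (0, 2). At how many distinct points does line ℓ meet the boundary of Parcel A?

1

The segment meets the boundary at (2,3).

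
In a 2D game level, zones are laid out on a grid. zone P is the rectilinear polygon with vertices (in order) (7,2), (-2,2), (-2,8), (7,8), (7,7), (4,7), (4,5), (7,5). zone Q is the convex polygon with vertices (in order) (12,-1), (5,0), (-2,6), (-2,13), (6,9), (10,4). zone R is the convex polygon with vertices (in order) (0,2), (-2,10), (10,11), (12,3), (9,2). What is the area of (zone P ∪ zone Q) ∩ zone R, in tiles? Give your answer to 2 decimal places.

74.63

|zone P ∪ zone Q| = 108.8583.
|(zone P ∪ zone Q) ∩ zone R| = 74.63.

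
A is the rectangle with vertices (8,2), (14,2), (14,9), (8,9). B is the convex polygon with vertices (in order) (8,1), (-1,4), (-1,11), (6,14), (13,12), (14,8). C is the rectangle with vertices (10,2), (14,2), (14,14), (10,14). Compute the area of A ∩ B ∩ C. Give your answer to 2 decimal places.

13.21

The intersection is the polygon with vertices (13.75,9), (14,8), (10,3.333), (10,9).
By the shoelace formula its area is 13.21.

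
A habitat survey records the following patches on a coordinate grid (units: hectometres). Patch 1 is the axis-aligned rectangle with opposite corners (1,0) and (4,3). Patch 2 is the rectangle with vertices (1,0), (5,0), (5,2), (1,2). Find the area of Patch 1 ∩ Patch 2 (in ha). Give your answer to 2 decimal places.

6.00

|Patch 1∩Patch 2|: x∈[1,4], y∈[0,2] → 3·2 = 6.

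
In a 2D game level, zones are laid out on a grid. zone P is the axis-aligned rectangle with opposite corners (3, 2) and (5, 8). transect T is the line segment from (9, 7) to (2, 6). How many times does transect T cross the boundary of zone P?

The segment meets the boundary at (3,6.143), (5,6.429).

2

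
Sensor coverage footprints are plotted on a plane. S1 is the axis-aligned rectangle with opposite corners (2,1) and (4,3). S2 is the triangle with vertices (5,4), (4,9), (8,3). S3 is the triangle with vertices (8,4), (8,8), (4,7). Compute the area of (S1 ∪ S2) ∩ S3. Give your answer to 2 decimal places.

The region (S1 ∪ S2) ∩ S3 is the polygon with vertices (6.667,5), (4.471,6.647), (4.381,7.095), (5.143,7.286).
By the shoelace formula its area is 1.43.

1.43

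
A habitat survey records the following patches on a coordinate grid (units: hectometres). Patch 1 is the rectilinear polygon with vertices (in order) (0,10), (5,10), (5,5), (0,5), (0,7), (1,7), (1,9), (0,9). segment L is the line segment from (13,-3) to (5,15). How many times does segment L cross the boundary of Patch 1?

0

The segment lies entirely outside Patch 1 and never meets its boundary.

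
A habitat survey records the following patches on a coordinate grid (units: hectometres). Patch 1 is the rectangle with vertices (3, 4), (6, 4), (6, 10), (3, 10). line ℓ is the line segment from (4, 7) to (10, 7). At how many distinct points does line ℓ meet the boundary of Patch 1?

1

The segment meets the boundary at (6,7).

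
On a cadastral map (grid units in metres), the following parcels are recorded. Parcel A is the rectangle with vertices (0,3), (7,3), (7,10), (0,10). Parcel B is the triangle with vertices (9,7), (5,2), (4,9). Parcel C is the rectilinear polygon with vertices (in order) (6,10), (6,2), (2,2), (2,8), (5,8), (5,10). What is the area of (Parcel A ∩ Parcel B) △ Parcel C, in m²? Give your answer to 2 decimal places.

|Parcel A ∩ Parcel B| = 12.7286.
|(Parcel A ∩ Parcel B) ∩ Parcel C| = 7.875.
|(Parcel A ∩ Parcel B) △ Parcel C| = 12.7286 + 26 − 15.75 = 22.98.

22.98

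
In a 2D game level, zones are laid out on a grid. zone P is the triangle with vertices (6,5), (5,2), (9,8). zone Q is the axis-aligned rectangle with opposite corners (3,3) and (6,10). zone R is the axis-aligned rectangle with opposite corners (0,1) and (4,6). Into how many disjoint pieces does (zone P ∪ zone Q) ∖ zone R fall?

(zone P ∪ zone Q) ∖ zone R is a single connected region.

1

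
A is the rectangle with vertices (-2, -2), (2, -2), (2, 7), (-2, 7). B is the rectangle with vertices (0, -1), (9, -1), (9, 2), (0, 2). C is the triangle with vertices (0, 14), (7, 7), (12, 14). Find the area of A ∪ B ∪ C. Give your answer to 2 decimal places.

99.00

By inclusion–exclusion:
Individual areas: |A| = 36, |B| = 27, |C| = 42.
|A∩B|: x∈[0,2], y∈[-1,2] → 2·3 = 6.
|A∩C| = 0.
|B∩C| = 0.
|A∩B∩C| = 0.
|A ∪ B ∪ C| = 105 − 6 + 0 = 99.00.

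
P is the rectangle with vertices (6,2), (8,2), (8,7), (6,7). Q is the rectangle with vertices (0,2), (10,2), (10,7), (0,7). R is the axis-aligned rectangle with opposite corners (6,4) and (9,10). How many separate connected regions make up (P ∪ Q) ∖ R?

1

(P ∪ Q) ∖ R is a single connected region.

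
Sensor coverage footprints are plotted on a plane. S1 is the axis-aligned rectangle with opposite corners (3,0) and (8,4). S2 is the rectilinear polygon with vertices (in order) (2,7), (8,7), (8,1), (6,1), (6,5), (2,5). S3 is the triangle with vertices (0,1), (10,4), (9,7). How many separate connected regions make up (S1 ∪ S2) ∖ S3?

3

(S1 ∪ S2) ∖ S3 splits into 3 disjoint pieces (area 13.25, area 0.75, area 10.6667).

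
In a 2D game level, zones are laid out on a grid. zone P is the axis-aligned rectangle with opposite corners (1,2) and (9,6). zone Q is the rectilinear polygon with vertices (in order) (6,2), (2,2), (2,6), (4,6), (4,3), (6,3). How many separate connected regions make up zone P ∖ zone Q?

2

zone P ∖ zone Q splits into 2 disjoint pieces (area 18, area 4).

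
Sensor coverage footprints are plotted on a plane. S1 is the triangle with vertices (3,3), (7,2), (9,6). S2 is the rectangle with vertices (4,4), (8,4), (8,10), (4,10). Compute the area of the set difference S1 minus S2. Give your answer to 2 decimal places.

6.75

|S1| = 9, |S1∩S2| = 2.25.
|S1 ∖ S2| = |S1| − |S1∩S2| = 9 − 2.25 = 6.75.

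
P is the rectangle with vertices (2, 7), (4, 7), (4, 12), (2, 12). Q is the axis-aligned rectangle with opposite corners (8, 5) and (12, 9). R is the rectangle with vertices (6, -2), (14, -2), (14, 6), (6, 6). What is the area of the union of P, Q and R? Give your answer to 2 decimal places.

By inclusion–exclusion:
Individual areas: |P| = 10, |Q| = 16, |R| = 64.
|P∩Q| = 0 (no overlap).
|P∩R| = 0 (no overlap).
|Q∩R|: x∈[8,12], y∈[5,6] → 4·1 = 4.
|P∩Q∩R| = 0.
|P ∪ Q ∪ R| = 90 − 4 + 0 = 86.00.

86.00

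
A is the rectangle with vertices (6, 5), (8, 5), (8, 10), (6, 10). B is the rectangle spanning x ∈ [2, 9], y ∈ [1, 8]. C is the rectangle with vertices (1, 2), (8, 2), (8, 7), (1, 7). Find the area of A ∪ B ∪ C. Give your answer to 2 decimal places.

58.00

By inclusion–exclusion:
Individual areas: |A| = 10, |B| = 49, |C| = 35.
|A∩B|: x∈[6,8], y∈[5,8] → 2·3 = 6.
|A∩C|: x∈[6,8], y∈[5,7] → 2·2 = 4.
|B∩C|: x∈[2,8], y∈[2,7] → 6·5 = 30.
|A∩B∩C| = 4.
|A ∪ B ∪ C| = 94 − 40 + 4 = 58.00.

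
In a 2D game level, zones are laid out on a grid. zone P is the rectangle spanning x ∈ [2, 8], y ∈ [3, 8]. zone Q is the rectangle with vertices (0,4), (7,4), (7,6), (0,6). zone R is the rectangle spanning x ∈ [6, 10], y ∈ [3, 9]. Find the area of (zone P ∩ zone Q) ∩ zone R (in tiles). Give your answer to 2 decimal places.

The region (zone P ∩ zone Q) ∩ zone R is the polygon with vertices (7,6), (7,4), (6,4), (6,6).
By the shoelace formula its area is 2.00.

2.00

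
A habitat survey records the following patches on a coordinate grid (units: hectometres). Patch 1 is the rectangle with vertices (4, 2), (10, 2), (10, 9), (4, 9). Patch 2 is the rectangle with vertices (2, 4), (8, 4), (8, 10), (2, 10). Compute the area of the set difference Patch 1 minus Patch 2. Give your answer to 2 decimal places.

22.00

|Patch 1∩Patch 2|: x∈[4,8], y∈[4,9] → 4·5 = 20.
|Patch 1| = 42.
|Patch 1 ∖ Patch 2| = |Patch 1| − |Patch 1∩Patch 2| = 42 − 20 = 22.00.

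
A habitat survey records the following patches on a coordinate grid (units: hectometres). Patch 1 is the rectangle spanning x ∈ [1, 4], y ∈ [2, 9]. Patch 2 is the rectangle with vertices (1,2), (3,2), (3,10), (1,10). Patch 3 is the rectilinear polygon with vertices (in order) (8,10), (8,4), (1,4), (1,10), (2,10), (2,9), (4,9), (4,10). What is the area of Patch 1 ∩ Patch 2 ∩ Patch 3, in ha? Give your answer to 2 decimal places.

10.00

The intersection is the polygon with vertices (3,4), (1,4), (1,9), (2,9), (3,9).
By the shoelace formula its area is 10.00.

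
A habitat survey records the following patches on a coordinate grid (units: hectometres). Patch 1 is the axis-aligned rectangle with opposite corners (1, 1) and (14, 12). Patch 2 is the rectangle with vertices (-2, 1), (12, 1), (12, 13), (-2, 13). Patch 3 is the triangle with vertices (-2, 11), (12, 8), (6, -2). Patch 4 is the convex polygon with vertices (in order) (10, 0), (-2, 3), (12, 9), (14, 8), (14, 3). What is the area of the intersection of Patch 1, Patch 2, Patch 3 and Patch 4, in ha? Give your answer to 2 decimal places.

38.83

The intersection is the polygon with vertices (1.896,4.67), (10.444,8.333), (12,8), (7.8,1), (6,1), (3.818,1.546).
By the shoelace formula its area is 38.83.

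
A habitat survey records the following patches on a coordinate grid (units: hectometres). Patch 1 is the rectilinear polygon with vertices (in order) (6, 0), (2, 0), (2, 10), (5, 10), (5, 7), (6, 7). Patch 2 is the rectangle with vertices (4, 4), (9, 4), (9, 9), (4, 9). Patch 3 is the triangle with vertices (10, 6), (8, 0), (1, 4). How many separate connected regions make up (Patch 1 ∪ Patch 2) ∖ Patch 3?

2

(Patch 1 ∪ Patch 2) ∖ Patch 3 splits into 2 disjoint pieces (area 9.1429, area 31).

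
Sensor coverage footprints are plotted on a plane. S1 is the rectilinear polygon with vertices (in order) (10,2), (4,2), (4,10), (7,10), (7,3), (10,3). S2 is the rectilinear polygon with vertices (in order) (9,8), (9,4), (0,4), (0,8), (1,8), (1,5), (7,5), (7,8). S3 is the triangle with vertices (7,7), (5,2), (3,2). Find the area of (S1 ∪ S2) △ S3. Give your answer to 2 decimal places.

|S1 ∪ S2| = 42.
|(S1 ∪ S2) ∩ S3| = 4.375.
|(S1 ∪ S2) △ S3| = 42 + 5 − 8.75 = 38.25.

38.25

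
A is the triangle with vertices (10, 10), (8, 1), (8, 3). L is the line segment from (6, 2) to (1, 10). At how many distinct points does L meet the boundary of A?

0

The segment lies entirely outside A and never meets its boundary.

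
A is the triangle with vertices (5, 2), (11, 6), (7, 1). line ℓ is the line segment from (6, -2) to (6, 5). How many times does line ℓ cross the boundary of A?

2

The segment meets the boundary at (6,2.667), (6,1.5).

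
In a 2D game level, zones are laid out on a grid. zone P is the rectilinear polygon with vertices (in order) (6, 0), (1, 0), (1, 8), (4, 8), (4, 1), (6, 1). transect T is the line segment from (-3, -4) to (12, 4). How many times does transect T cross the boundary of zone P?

The segment meets the boundary at (6,0.8), (4.5,0).

2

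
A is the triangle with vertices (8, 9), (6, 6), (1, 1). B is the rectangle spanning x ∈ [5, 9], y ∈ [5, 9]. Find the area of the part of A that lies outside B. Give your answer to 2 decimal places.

1.14

|A| = 2.5, |A∩B| = 1.3571.
|A ∖ B| = |A| − |A∩B| = 2.5 − 1.3571 = 1.14.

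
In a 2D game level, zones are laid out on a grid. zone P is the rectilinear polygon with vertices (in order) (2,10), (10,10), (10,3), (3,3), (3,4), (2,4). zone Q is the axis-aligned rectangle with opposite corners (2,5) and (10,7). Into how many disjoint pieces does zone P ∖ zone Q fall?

2

zone P ∖ zone Q splits into 2 disjoint pieces (area 24, area 15).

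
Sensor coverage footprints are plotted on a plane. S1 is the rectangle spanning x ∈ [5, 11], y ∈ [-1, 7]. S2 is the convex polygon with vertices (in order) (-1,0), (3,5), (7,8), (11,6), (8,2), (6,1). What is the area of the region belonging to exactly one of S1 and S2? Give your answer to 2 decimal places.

|S1| = 48, |S2| = 45.5, |S1∩S2| = 24.9048.
|S1 △ S2| = |S1| + |S2| − 2·|S1∩S2| = 48 + 45.5 − 49.8095 = 43.69.

43.69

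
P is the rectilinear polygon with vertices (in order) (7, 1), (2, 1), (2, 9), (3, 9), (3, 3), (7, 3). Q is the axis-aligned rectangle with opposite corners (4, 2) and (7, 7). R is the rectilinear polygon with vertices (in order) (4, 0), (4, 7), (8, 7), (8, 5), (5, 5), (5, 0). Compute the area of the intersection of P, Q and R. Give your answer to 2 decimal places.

1.00

The intersection is the polygon with vertices (4,2), (4,3), (5,3), (5,2).
By the shoelace formula its area is 1.00.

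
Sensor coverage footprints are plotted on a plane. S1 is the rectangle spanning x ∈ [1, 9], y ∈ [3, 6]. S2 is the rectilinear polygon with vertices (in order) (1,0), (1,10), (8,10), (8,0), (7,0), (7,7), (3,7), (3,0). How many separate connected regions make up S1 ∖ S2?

S1 ∖ S2 splits into 2 disjoint pieces (area 3, area 12).

2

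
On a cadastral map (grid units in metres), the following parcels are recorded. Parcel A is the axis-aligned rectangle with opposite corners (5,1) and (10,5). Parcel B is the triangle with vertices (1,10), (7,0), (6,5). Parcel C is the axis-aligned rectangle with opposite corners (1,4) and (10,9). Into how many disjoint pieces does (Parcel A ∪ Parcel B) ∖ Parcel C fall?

(Parcel A ∪ Parcel B) ∖ Parcel C splits into 2 disjoint pieces (area 15.3333, area 0.2).

2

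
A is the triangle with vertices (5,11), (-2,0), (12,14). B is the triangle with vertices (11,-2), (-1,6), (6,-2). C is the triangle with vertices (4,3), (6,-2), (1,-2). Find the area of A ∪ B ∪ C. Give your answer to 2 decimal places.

55.63

By inclusion–exclusion:
Individual areas: |A| = 28, |B| = 20, |C| = 12.5.
|A∩B| = 0.898.
|A∩C| = 0.
|B∩C| = 3.9713.
|A∩B∩C| = 0.
|A ∪ B ∪ C| = 60.5 − 4.8693 + 0 = 55.63.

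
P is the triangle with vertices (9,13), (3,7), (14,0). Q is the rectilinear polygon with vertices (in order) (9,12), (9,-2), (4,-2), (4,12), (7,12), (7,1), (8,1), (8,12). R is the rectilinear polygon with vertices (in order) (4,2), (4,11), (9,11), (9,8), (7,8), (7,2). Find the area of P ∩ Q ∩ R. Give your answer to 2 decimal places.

15.27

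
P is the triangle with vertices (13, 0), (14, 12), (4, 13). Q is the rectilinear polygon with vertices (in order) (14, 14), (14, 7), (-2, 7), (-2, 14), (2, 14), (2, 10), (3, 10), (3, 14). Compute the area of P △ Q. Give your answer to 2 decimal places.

|P| = 60.5, |Q| = 108, |P∩Q| = 41.4968.
|P △ Q| = |P| + |Q| − 2·|P∩Q| = 60.5 + 108 − 82.9936 = 85.51.

85.51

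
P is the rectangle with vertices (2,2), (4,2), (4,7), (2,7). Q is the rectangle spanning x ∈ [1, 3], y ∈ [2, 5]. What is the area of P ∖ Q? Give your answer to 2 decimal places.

7.00

|P∩Q|: x∈[2,3], y∈[2,5] → 1·3 = 3.
|P| = 10.
|P ∖ Q| = |P| − |P∩Q| = 10 − 3 = 7.00.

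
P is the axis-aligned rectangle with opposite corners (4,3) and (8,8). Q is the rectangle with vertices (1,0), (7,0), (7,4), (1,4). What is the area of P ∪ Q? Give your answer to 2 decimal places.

By inclusion–exclusion:
Individual areas: |P| = 20, |Q| = 24.
|P∩Q|: x∈[4,7], y∈[3,4] → 3·1 = 3.
|P ∪ Q| = 44 − 3 = 41.00.

41.00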